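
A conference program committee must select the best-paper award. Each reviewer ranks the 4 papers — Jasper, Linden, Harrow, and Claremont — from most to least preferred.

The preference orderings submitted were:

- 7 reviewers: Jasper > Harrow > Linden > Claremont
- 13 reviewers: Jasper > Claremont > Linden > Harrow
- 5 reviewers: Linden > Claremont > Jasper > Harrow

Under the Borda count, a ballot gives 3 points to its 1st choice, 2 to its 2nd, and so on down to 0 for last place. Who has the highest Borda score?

Jasper

Borda scores:
  Jasper: 7·3 + 13·3 + 5·1 = 65
  Linden: 7·1 + 13·1 + 5·3 = 35
  Harrow: 7·2 + 13·0 + 5·0 = 14
  Claremont: 7·0 + 13·2 + 5·2 = 36
Jasper has the highest total.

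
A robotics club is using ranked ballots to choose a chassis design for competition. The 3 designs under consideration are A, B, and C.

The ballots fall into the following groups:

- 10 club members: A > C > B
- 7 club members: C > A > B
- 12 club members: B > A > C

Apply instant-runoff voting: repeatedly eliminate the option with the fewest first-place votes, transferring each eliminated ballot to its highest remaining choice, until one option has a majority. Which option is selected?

A

Round 1: B 12, A 10, C 7. C has the fewest and is eliminated.
Round 2: A 17, B 12. A has a majority.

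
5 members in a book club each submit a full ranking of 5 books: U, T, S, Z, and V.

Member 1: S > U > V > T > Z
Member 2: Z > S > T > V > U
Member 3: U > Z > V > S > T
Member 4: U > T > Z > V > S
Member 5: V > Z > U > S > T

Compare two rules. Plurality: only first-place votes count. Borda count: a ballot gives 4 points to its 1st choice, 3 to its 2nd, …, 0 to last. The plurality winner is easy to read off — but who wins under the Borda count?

Plurality first-place counts: U 2, T 0, S 1, Z 1, V 1 → U.
Borda totals: U 13, T 6, S 9, Z 12, V 10 → U.

U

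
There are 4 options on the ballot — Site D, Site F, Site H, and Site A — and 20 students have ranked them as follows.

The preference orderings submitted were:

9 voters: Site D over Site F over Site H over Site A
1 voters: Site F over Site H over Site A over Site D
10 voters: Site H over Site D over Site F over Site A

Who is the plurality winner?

First-place vote totals:
  Site D: 9
  Site F: 1
  Site H: 10
  Site A: 0
Site H has the most first-place votes.

Site H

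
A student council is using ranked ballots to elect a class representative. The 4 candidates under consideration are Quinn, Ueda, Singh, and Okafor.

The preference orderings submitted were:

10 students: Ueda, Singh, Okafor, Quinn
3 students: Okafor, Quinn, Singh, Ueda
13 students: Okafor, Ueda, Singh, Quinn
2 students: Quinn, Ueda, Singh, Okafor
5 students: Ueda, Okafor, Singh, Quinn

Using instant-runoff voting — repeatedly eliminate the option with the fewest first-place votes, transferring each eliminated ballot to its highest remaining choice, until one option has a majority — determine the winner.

Round 1: Okafor 16, Ueda 15, Quinn 2, Singh 0. Singh has the fewest and is eliminated.
Round 2: Okafor 16, Ueda 15, Quinn 2. Quinn has the fewest and is eliminated.
Round 3: Ueda 17, Okafor 16. Ueda has a majority.

Ueda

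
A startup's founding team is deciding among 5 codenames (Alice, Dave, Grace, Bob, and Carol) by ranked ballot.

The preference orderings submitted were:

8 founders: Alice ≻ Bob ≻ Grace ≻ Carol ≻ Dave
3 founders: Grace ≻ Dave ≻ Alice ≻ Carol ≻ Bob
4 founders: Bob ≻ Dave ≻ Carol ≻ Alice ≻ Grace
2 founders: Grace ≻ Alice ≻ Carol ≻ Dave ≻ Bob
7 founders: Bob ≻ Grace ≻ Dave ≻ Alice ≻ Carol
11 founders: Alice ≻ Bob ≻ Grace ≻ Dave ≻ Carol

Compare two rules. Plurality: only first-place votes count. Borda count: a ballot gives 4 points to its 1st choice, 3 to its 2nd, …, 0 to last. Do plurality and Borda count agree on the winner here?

No

Plurality first-place counts: Alice 19, Dave 0, Grace 5, Bob 11, Carol 0 → Alice.
Borda totals: Alice 99, Dave 48, Grace 79, Bob 101, Carol 23 → Bob.
The two rules disagree: plurality picks Alice, Borda picks Bob.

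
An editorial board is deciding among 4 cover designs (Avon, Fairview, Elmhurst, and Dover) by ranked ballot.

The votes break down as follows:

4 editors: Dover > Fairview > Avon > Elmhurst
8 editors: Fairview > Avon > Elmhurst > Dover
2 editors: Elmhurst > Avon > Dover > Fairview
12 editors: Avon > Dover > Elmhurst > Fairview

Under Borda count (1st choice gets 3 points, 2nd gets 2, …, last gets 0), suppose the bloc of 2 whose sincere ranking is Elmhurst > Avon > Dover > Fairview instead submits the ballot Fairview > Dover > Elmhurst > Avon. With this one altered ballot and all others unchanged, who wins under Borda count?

Borda totals with the altered ballot: Avon 56, Fairview 38, Elmhurst 22, Dover 40.
The winner is unchanged: still Avon.

Avon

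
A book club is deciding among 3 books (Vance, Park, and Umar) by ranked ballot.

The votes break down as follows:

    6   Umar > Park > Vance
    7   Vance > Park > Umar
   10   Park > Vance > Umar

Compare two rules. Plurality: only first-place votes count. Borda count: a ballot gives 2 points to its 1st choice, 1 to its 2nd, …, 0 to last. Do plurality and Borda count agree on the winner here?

Yes

Plurality first-place counts: Vance 7, Park 10, Umar 6 → Park.
Borda totals: Vance 24, Park 33, Umar 12 → Park.
The two rules agree on Park.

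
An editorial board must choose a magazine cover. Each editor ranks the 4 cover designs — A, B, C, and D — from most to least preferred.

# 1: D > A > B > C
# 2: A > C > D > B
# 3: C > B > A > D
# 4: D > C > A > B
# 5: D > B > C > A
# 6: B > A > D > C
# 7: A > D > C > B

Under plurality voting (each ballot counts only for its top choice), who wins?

D

First-place vote totals:
  A: 2
  B: 1
  C: 1
  D: 3
D has the most first-place votes.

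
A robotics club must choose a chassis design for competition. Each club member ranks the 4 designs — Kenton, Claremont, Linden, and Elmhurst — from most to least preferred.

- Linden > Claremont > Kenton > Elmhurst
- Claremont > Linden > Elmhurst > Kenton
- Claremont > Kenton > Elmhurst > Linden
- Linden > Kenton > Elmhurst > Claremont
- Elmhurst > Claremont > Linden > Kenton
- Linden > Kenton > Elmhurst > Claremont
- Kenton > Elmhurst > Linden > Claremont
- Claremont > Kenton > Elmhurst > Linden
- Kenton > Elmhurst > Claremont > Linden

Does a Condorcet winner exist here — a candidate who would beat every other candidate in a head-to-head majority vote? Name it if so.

There is no Condorcet winner

Head-to-head results (9 voters total):
Kenton vs Claremont: Claremont wins 5–4.
Kenton vs Linden: Linden wins 5–4.
Kenton vs Elmhurst: Kenton wins 7–2.
Claremont vs Linden: Claremont wins 5–4.
Claremont vs Elmhurst: Elmhurst wins 5–4.
Linden vs Elmhurst: Elmhurst wins 5–4.
No candidate beats all others: Kenton beats Elmhurst beats Claremont beats Kenton, a majority cycle.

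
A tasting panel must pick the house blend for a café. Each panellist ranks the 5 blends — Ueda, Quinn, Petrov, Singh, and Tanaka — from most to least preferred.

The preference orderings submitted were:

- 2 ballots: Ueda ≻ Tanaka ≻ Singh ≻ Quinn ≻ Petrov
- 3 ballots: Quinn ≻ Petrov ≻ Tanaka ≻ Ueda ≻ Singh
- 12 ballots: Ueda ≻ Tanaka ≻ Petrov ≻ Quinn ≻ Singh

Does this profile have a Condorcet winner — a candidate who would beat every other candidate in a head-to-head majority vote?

Head-to-head results (17 voters total):
Ueda vs Quinn: Ueda wins 14–3.
Ueda vs Petrov: Ueda wins 14–3.
Ueda vs Singh: Ueda wins 17–0.
Ueda vs Tanaka: Ueda wins 14–3.
Quinn vs Petrov: Petrov wins 12–5.
Quinn vs Singh: Quinn wins 15–2.
Quinn vs Tanaka: Tanaka wins 14–3.
Petrov vs Singh: Petrov wins 15–2.
Petrov vs Tanaka: Tanaka wins 14–3.
Singh vs Tanaka: Tanaka wins 17–0.
Ueda beats each rival — Quinn (14–3), Petrov (14–3), Singh (17–0), Tanaka (14–3) — so Ueda is the Condorcet winner.

Yes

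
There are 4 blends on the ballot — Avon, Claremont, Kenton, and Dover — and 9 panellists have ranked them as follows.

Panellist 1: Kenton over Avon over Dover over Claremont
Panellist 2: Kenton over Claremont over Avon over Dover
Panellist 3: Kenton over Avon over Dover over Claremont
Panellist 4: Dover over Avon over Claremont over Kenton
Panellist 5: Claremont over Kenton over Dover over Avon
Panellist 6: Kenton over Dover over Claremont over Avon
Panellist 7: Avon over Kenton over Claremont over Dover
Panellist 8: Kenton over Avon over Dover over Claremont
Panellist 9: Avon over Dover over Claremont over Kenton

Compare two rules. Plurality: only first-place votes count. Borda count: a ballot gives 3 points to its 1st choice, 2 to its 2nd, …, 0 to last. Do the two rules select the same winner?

Yes

Plurality first-place counts: Avon 2, Claremont 1, Kenton 5, Dover 1 → Kenton.
Borda totals: Avon 15, Claremont 9, Kenton 19, Dover 11 → Kenton.
The two rules agree on Kenton.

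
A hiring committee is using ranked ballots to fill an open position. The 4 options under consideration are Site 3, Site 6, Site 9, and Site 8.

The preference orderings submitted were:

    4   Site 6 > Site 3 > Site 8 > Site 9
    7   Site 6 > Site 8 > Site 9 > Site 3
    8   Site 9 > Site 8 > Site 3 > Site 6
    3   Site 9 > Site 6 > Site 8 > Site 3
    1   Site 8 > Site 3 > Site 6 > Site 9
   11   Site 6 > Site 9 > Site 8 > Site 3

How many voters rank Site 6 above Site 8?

25

Ballots ranking Site 6 above Site 8: 4+7+3+11 = 25.
Ballots ranking Site 8 above Site 6: 8+1 = 9.
So 25 of 34 voters prefer Site 6 to Site 8.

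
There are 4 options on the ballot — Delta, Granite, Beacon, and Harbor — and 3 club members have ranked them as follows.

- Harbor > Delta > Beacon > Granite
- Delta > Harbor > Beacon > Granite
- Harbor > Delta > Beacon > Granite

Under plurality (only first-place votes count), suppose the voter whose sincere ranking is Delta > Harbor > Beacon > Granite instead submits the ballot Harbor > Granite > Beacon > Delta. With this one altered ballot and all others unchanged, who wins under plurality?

First-place totals with the altered ballot: Delta 0, Granite 0, Beacon 0, Harbor 3.
The winner is unchanged: still Harbor.

Harbor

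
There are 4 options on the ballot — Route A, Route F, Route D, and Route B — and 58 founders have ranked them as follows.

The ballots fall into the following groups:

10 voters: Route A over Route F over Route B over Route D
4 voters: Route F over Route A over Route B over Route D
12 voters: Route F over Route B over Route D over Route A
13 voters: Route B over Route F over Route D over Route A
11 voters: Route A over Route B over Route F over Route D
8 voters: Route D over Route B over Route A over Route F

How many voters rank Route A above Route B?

25

Ballots ranking Route A above Route B: 10+4+11 = 25.
Ballots ranking Route B above Route A: 12+13+8 = 33.
So 25 of 58 voters prefer Route A to Route B.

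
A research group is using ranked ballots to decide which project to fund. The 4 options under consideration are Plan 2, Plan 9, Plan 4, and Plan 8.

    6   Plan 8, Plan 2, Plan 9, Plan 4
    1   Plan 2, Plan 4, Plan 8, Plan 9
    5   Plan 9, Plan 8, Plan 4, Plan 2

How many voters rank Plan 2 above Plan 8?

Ballots ranking Plan 2 above Plan 8: 1.
Ballots ranking Plan 8 above Plan 2: 6+5 = 11.
So 1 of 12 voters prefer Plan 2 to Plan 8.

1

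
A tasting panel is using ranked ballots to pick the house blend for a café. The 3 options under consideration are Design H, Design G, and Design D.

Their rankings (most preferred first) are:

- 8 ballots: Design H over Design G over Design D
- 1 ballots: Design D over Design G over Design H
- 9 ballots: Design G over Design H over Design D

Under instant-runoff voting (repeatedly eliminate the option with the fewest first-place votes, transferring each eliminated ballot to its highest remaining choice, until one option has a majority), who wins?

Round 1: Design G 9, Design H 8, Design D 1. Design D has the fewest and is eliminated.
Round 2: Design G 10, Design H 8. Design G has a majority.

Design G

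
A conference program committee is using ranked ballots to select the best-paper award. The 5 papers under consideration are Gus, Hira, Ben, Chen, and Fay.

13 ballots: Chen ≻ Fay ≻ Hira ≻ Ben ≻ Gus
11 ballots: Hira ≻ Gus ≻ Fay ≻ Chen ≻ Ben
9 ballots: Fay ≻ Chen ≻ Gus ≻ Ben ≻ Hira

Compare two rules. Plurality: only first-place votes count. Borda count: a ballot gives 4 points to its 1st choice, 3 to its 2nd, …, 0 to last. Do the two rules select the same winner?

Plurality first-place counts: Gus 0, Hira 11, Ben 0, Chen 13, Fay 9 → Chen.
Borda totals: Gus 51, Hira 70, Ben 22, Chen 90, Fay 97 → Fay.
The two rules disagree: plurality picks Chen, Borda picks Fay.

No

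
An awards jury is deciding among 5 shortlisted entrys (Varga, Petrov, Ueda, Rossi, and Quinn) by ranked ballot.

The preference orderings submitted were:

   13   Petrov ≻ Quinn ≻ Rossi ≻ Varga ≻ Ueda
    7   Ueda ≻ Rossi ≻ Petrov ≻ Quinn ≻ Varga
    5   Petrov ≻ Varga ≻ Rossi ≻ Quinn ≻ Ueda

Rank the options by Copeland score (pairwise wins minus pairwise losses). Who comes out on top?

Petrov

Pairwise results:
  Varga vs Petrov: Petrov wins 25–0.
  Varga vs Ueda: Varga wins 18–7.
  Varga vs Rossi: Rossi wins 20–5.
  Varga vs Quinn: Quinn wins 20–5.
  Petrov vs Ueda: Petrov wins 18–7.
  Petrov vs Rossi: Petrov wins 18–7.
  Petrov vs Quinn: Petrov wins 25–0.
  Ueda vs Rossi: Rossi wins 18–7.
  Ueda vs Quinn: Quinn wins 18–7.
  Rossi vs Quinn: Quinn wins 13–12.
Copeland scores (wins − losses):
  Varga: 1 − 3 = -2
  Petrov: 4 − 0 = 4
  Ueda: 0 − 4 = -4
  Rossi: 2 − 2 = 0
  Quinn: 3 − 1 = 2
Petrov has the best Copeland score.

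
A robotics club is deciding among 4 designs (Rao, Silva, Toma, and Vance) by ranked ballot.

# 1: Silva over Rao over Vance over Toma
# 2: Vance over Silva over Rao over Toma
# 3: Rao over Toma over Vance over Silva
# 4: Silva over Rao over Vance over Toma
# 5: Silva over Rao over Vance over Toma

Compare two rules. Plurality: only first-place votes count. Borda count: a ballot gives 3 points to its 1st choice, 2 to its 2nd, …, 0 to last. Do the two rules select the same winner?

Yes

Plurality first-place counts: Rao 1, Silva 3, Toma 0, Vance 1 → Silva.
Borda totals: Rao 10, Silva 11, Toma 2, Vance 7 → Silva.
The two rules agree on Silva.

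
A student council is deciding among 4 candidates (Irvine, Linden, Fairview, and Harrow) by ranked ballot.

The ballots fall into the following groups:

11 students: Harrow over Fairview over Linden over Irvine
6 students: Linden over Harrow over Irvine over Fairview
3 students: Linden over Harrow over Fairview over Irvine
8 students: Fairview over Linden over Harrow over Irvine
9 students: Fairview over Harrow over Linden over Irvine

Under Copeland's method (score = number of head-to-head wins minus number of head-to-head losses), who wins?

Pairwise results:
  Irvine vs Linden: Linden wins 37–0.
  Irvine vs Fairview: Fairview wins 31–6.
  Irvine vs Harrow: Harrow wins 37–0.
  Linden vs Fairview: Fairview wins 28–9.
  Linden vs Harrow: Harrow wins 20–17.
  Fairview vs Harrow: Harrow wins 20–17.
Copeland scores (wins − losses):
  Irvine: 0 − 3 = -3
  Linden: 1 − 2 = -1
  Fairview: 2 − 1 = 1
  Harrow: 3 − 0 = 3
Harrow has the best Copeland score.

Harrow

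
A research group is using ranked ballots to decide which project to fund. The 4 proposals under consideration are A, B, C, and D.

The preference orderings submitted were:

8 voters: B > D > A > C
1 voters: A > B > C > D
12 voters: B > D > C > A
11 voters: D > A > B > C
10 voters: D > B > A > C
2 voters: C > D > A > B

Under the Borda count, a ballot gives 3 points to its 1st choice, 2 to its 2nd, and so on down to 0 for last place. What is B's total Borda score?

93

Borda scores:
  A: 8·1 + 3 + 12·0 + 11·2 + 10·1 + 2·1 = 45
  B: 8·3 + 2 + 12·3 + 11·1 + 10·2 + 2·0 = 93
  C: 8·0 + 1 + 12·1 + 11·0 + 10·0 + 2·3 = 19
  D: 8·2 + 0 + 12·2 + 11·3 + 10·3 + 2·2 = 107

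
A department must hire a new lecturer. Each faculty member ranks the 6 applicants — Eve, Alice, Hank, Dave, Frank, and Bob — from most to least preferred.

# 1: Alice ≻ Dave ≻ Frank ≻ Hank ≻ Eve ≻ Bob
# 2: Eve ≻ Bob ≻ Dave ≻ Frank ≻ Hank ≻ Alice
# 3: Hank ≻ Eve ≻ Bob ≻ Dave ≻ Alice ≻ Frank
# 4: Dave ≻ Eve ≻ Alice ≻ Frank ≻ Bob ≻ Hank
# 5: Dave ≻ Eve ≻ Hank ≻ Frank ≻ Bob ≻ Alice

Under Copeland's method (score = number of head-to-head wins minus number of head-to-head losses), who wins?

Pairwise results:
  Eve vs Alice: Eve wins 4–1.
  Eve vs Hank: Eve wins 3–2.
  Eve vs Dave: Dave wins 3–2.
  Eve vs Frank: Eve wins 4–1.
  Eve vs Bob: Eve wins 5–0.
  Alice vs Hank: Hank wins 3–2.
  Alice vs Dave: Dave wins 4–1.
  Alice vs Frank: Alice wins 3–2.
  Alice vs Bob: Bob wins 3–2.
  Hank vs Dave: Dave wins 4–1.
  Hank vs Frank: Frank wins 3–2.
  Hank vs Bob: Hank wins 3–2.
  Dave vs Frank: Dave wins 5–0.
  Dave vs Bob: Dave wins 3–2.
  Frank vs Bob: Frank wins 3–2.
Copeland scores (wins − losses):
  Eve: 4 − 1 = 3
  Alice: 1 − 4 = -3
  Hank: 2 − 3 = -1
  Dave: 5 − 0 = 5
  Frank: 2 − 3 = -1
  Bob: 1 − 4 = -3
Dave has the best Copeland score.

Dave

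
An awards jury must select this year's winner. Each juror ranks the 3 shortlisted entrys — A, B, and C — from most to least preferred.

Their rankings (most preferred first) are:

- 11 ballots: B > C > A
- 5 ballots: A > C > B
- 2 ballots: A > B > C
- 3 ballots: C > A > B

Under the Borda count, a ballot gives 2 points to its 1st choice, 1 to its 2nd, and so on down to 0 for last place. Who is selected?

B

Borda scores:
  A: 11·0 + 5·2 + 2·2 + 3·1 = 17
  B: 11·2 + 5·0 + 2·1 + 3·0 = 24
  C: 11·1 + 5·1 + 2·0 + 3·2 = 22
B has the highest total.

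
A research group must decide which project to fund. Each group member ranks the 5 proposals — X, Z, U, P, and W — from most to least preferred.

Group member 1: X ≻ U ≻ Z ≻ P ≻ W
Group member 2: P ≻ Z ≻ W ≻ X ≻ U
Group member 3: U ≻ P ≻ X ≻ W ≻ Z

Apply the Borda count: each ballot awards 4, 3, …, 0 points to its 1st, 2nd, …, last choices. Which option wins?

P

Borda scores:
  X: 4 + 1 + 2 = 7
  Z: 2 + 3 + 0 = 5
  U: 3 + 0 + 4 = 7
  P: 1 + 4 + 3 = 8
  W: 0 + 2 + 1 = 3
P has the highest total.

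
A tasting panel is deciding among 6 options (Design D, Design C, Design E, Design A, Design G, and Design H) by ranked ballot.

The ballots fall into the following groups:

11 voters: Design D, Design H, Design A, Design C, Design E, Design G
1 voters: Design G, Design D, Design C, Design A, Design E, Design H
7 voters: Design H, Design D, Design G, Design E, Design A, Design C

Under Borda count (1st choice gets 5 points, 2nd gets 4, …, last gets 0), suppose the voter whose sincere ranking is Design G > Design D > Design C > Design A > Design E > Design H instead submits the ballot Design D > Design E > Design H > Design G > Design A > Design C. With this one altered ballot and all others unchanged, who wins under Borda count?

Borda totals with the altered ballot: Design D 88, Design C 22, Design E 29, Design A 41, Design G 23, Design H 82.
The winner is unchanged: still Design D.

Design D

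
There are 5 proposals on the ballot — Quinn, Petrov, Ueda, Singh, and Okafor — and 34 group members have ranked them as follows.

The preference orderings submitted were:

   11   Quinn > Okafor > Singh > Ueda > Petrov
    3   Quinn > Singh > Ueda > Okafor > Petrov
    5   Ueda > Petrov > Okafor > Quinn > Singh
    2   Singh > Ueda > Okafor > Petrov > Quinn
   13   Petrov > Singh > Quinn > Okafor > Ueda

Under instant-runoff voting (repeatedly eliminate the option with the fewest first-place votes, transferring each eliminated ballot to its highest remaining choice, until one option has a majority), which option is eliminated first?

Okafor

Round 1: Quinn 14, Petrov 13, Ueda 5, Singh 2, Okafor 0. Okafor has the fewest and is eliminated.
Round 2: Quinn 14, Petrov 13, Ueda 5, Singh 2. Singh has the fewest and is eliminated.
Round 3: Quinn 14, Petrov 13, Ueda 7. Ueda has the fewest and is eliminated.
Round 4: Petrov 20, Quinn 14. Petrov has a majority.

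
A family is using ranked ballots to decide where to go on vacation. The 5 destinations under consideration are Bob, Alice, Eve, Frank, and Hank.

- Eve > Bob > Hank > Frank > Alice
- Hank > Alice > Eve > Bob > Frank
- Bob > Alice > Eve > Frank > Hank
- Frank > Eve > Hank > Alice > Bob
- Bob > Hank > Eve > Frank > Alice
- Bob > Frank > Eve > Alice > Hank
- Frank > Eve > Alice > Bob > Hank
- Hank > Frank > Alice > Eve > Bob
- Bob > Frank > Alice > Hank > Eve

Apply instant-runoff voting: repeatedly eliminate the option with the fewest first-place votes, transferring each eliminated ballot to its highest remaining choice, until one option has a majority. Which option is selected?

Round 1: Bob 4, Frank 2, Hank 2, Eve 1, Alice 0. Alice has the fewest and is eliminated.
Round 2: Bob 4, Frank 2, Hank 2, Eve 1. Eve has the fewest and is eliminated.
Round 3: Bob 5, Frank 2, Hank 2. Bob has a majority.

Bob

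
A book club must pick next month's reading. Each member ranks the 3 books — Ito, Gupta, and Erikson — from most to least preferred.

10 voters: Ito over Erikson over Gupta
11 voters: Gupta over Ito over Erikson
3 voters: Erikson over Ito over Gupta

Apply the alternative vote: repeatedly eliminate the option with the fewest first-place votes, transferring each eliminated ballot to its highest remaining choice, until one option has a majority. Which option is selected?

Ito

Round 1: Gupta 11, Ito 10, Erikson 3. Erikson has the fewest and is eliminated.
Round 2: Ito 13, Gupta 11. Ito has a majority.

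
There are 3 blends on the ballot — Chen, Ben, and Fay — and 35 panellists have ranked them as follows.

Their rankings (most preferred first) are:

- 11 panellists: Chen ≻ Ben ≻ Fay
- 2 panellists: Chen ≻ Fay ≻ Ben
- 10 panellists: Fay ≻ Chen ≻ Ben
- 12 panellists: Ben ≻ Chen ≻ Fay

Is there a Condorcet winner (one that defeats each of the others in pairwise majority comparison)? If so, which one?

Head-to-head results (35 voters total):
Chen vs Ben: Chen wins 23–12.
Chen vs Fay: Chen wins 25–10.
Ben vs Fay: Ben wins 23–12.
Chen beats each rival — Ben (23–12), Fay (25–10) — so Chen is the Condorcet winner.

Chen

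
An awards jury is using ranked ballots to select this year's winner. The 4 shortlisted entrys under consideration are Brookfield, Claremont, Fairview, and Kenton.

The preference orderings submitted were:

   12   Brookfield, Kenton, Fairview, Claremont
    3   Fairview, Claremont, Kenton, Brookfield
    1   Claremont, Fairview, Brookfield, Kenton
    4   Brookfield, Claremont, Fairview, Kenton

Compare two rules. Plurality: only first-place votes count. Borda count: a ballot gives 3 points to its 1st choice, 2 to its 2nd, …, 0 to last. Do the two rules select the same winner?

Yes

Plurality first-place counts: Brookfield 16, Claremont 1, Fairview 3, Kenton 0 → Brookfield.
Borda totals: Brookfield 49, Claremont 17, Fairview 27, Kenton 27 → Brookfield.
The two rules agree on Brookfield.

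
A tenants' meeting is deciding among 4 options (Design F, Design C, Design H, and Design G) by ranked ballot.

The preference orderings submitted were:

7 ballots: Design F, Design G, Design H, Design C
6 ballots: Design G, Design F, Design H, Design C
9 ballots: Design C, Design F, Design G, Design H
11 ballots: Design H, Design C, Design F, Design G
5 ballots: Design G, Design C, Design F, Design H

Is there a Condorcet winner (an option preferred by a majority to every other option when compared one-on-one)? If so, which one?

None — there is no Condorcet winner

Head-to-head results (38 voters total):
Design F vs Design C: Design C wins 25–13.
Design F vs Design H: Design F wins 27–11.
Design F vs Design G: Design F wins 27–11.
Design C vs Design H: Design H wins 24–14.
Design C vs Design G: Design C wins 20–18.
Design H vs Design G: Design G wins 27–11.
No candidate beats all others: Design F beats Design H beats Design C beats Design F, a majority cycle.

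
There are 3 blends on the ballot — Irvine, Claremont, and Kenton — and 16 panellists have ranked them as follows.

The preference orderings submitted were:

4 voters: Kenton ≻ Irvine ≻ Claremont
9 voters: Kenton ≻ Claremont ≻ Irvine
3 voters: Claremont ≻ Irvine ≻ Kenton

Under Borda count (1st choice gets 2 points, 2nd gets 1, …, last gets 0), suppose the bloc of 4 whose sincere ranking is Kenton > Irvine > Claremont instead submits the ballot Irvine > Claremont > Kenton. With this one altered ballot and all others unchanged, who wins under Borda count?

Claremont

Borda totals with the altered ballot: Irvine 11, Claremont 19, Kenton 18.
The switch changes the winner from Kenton to Claremont.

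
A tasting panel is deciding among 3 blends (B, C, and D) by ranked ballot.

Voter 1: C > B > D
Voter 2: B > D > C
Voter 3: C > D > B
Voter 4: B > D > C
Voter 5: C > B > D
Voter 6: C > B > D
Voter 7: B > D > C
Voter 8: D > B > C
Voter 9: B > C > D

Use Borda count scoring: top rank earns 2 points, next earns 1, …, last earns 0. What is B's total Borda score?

Borda scores:
  B: 1 + 2 + 0 + 2 + 1 + 1 + 2 + 1 + 2 = 12
  C: 2 + 0 + 2 + 0 + 2 + 2 + 0 + 0 + 1 = 9
  D: 0 + 1 + 1 + 1 + 0 + 0 + 1 + 2 + 0 = 6

12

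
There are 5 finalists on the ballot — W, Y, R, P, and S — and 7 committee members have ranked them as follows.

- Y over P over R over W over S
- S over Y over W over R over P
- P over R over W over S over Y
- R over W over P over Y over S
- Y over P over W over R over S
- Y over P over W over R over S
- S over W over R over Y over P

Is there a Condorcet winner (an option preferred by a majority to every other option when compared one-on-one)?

Yes

Head-to-head results (7 voters total):
W vs Y: Y wins 4–3.
W vs R: W wins 4–3.
W vs P: P wins 4–3.
W vs S: W wins 5–2.
Y vs R: Y wins 4–3.
Y vs P: Y wins 5–2.
Y vs S: Y wins 4–3.
R vs P: P wins 4–3.
R vs S: R wins 5–2.
P vs S: P wins 5–2.
Y beats each rival — W (4–3), R (4–3), P (5–2), S (4–3) — so Y is the Condorcet winner.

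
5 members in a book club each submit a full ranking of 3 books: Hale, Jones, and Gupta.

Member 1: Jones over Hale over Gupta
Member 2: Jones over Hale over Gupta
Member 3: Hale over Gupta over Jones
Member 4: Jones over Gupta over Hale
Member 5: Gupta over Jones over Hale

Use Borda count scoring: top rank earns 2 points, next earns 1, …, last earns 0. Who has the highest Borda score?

Jones

Borda scores:
  Hale: 1 + 1 + 2 + 0 + 0 = 4
  Jones: 2 + 2 + 0 + 2 + 1 = 7
  Gupta: 0 + 0 + 1 + 1 + 2 = 4
Jones has the highest total.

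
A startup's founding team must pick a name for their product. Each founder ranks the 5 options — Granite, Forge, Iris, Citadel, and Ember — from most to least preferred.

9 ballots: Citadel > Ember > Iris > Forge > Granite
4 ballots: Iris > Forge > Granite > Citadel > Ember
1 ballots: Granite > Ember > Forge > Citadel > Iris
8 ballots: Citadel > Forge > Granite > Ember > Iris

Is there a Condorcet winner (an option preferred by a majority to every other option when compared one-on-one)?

Head-to-head results (22 voters total):
Granite vs Forge: Forge wins 21–1.
Granite vs Iris: Iris wins 13–9.
Granite vs Citadel: Citadel wins 17–5.
Granite vs Ember: Granite wins 13–9.
Forge vs Iris: Iris wins 13–9.
Forge vs Citadel: Citadel wins 17–5.
Forge vs Ember: Forge wins 12–10.
Iris vs Citadel: Citadel wins 18–4.
Iris vs Ember: Ember wins 18–4.
Citadel vs Ember: Citadel wins 21–1.
Citadel beats each rival — Granite (17–5), Forge (17–5), Iris (18–4), Ember (21–1) — so Citadel is the Condorcet winner.

Yes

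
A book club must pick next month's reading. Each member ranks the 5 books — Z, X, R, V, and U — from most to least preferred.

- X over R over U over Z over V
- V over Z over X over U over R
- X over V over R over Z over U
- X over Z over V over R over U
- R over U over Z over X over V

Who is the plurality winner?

X

First-place vote totals:
  Z: 0
  X: 3
  R: 1
  V: 1
  U: 0
X has the most first-place votes.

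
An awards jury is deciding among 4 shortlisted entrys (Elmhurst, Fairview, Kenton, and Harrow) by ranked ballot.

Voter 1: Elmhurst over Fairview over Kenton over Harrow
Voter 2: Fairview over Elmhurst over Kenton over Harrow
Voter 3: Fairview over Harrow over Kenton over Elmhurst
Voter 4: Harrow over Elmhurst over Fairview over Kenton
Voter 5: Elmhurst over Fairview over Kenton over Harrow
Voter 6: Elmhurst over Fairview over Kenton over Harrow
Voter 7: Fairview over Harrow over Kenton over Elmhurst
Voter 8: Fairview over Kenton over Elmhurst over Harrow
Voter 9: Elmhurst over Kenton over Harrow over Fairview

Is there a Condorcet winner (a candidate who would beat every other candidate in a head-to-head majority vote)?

Yes

Head-to-head results (9 voters total):
Elmhurst vs Fairview: Elmhurst wins 5–4.
Elmhurst vs Kenton: Elmhurst wins 6–3.
Elmhurst vs Harrow: Elmhurst wins 6–3.
Fairview vs Kenton: Fairview wins 8–1.
Fairview vs Harrow: Fairview wins 7–2.
Kenton vs Harrow: Kenton wins 6–3.
Elmhurst beats each rival — Fairview (5–4), Kenton (6–3), Harrow (6–3) — so Elmhurst is the Condorcet winner.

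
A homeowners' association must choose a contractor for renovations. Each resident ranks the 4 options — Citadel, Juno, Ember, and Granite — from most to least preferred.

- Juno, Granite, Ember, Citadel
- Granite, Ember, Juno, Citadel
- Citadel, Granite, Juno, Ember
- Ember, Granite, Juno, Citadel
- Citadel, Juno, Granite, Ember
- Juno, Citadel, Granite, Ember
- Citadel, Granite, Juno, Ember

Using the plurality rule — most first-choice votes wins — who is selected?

First-place vote totals:
  Citadel: 3
  Juno: 2
  Ember: 1
  Granite: 1
Citadel has the most first-place votes.

Citadel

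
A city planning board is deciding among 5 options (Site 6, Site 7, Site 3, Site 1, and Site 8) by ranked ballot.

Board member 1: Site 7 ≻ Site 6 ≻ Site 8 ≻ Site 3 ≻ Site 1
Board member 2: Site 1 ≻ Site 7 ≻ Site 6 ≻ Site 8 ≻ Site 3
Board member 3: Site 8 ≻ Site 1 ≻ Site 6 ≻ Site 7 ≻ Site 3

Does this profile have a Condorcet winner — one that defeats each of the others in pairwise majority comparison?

Head-to-head results (3 voters total):
Site 6 vs Site 7: Site 7 wins 2–1.
Site 6 vs Site 3: Site 6 wins 3–0.
Site 6 vs Site 1: Site 1 wins 2–1.
Site 6 vs Site 8: Site 6 wins 2–1.
Site 7 vs Site 3: Site 7 wins 3–0.
Site 7 vs Site 1: Site 1 wins 2–1.
Site 7 vs Site 8: Site 7 wins 2–1.
Site 3 vs Site 1: Site 1 wins 2–1.
Site 3 vs Site 8: Site 8 wins 3–0.
Site 1 vs Site 8: Site 8 wins 2–1.
No candidate beats all others: Site 6 beats Site 8 beats Site 1 beats Site 6, a majority cycle.

No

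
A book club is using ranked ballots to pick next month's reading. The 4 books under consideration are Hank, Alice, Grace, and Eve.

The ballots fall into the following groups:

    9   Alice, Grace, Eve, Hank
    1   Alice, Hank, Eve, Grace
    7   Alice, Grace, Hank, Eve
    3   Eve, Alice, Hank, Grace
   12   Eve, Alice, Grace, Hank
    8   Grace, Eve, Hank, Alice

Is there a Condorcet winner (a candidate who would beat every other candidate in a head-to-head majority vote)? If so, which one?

There is no Condorcet winner

Head-to-head results (40 voters total):
Hank vs Alice: Alice wins 32–8.
Hank vs Grace: Grace wins 36–4.
Hank vs Eve: Eve wins 32–8.
Alice vs Grace: Alice wins 32–8.
Alice vs Eve: Eve wins 23–17.
Grace vs Eve: Grace wins 24–16.
No candidate beats all others: Alice beats Grace beats Eve beats Alice, a majority cycle.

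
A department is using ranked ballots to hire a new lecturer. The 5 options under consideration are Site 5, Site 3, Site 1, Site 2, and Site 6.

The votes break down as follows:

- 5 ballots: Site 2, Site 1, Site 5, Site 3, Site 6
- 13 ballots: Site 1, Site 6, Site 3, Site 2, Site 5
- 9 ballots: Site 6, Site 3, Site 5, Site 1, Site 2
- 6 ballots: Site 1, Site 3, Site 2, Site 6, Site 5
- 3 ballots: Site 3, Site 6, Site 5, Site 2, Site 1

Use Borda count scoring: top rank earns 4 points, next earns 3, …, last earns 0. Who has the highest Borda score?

Borda scores:
  Site 5: 5·2 + 13·0 + 9·2 + 6·0 + 3·2 = 34
  Site 3: 5·1 + 13·2 + 9·3 + 6·3 + 3·4 = 88
  Site 1: 5·3 + 13·4 + 9·1 + 6·4 + 3·0 = 100
  Site 2: 5·4 + 13·1 + 9·0 + 6·2 + 3·1 = 48
  Site 6: 5·0 + 13·3 + 9·4 + 6·1 + 3·3 = 90
Site 1 has the highest total.

Site 1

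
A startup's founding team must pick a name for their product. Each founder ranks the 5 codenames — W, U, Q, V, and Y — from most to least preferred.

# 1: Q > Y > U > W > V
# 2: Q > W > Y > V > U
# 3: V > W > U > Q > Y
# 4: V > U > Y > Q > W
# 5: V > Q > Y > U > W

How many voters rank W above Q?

1

Ballots ranking W above Q: 1.
Ballots ranking Q above W: 4.
So 1 of 5 voters prefer W to Q.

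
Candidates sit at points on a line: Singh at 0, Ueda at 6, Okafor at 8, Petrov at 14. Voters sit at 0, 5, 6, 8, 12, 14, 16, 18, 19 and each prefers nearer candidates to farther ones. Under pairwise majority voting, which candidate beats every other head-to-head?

Petrov

With single-peaked preferences on a line, the Condorcet winner is the candidate closest to the median voter.
The median voter (position 12) is closest to Petrov at 14.
Check: Petrov vs Okafor — voters closer to Petrov: 5 of 9.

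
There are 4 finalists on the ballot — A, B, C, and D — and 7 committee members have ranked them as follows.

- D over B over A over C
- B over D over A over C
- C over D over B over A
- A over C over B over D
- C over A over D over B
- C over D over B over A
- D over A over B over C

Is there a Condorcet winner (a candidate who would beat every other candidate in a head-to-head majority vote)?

Head-to-head results (7 voters total):
A vs B: B wins 4–3.
A vs C: A wins 4–3.
A vs D: D wins 5–2.
B vs C: C wins 4–3.
B vs D: D wins 5–2.
C vs D: C wins 4–3.
No candidate beats all others: A beats C beats B beats A, a majority cycle.

No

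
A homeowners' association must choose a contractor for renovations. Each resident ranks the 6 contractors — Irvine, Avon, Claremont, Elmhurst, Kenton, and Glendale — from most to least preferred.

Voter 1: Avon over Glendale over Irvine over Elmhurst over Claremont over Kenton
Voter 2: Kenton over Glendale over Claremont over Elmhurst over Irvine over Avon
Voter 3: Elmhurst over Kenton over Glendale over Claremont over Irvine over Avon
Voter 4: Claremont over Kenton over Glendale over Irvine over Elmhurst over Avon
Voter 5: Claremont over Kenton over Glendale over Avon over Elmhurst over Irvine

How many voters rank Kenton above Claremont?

2

Ballots ranking Kenton above Claremont: 2.
Ballots ranking Claremont above Kenton: 3.
So 2 of 5 voters prefer Kenton to Claremont.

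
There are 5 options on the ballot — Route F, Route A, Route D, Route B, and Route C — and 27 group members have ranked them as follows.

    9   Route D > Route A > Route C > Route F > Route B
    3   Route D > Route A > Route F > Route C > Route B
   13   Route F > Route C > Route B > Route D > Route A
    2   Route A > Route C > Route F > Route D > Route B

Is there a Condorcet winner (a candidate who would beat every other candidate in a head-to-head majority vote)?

Head-to-head results (27 voters total):
Route F vs Route A: Route A wins 14–13.
Route F vs Route D: Route F wins 15–12.
Route F vs Route B: Route F wins 27–0.
Route F vs Route C: Route F wins 16–11.
Route A vs Route D: Route D wins 25–2.
Route A vs Route B: Route A wins 14–13.
Route A vs Route C: Route A wins 14–13.
Route D vs Route B: Route D wins 14–13.
Route D vs Route C: Route C wins 15–12.
Route B vs Route C: Route C wins 27–0.
No candidate beats all others: Route F beats Route D beats Route A beats Route F, a majority cycle.

No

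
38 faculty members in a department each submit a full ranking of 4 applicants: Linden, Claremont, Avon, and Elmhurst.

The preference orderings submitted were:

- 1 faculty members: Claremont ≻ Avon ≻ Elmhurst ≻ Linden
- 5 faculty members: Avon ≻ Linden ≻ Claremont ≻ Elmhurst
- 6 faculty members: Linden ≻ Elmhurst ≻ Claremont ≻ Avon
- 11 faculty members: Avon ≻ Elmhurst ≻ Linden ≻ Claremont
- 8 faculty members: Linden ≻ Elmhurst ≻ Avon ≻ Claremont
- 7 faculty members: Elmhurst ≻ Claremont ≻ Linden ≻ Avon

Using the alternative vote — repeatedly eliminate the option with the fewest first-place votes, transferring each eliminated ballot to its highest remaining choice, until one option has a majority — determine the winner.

Linden

Round 1: Avon 16, Linden 14, Elmhurst 7, Claremont 1. Claremont has the fewest and is eliminated.
Round 2: Avon 17, Linden 14, Elmhurst 7. Elmhurst has the fewest and is eliminated.
Round 3: Linden 21, Avon 17. Linden has a majority.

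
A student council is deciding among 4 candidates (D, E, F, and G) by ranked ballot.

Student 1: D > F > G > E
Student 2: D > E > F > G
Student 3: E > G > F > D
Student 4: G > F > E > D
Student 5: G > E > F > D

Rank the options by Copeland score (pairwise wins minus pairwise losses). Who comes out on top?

G

Pairwise results:
  D vs E: E wins 3–2.
  D vs F: F wins 3–2.
  D vs G: G wins 3–2.
  E vs F: E wins 3–2.
  E vs G: G wins 3–2.
  F vs G: G wins 3–2.
Copeland scores (wins − losses):
  D: 0 − 3 = -3
  E: 2 − 1 = 1
  F: 1 − 2 = -1
  G: 3 − 0 = 3
G has the best Copeland score.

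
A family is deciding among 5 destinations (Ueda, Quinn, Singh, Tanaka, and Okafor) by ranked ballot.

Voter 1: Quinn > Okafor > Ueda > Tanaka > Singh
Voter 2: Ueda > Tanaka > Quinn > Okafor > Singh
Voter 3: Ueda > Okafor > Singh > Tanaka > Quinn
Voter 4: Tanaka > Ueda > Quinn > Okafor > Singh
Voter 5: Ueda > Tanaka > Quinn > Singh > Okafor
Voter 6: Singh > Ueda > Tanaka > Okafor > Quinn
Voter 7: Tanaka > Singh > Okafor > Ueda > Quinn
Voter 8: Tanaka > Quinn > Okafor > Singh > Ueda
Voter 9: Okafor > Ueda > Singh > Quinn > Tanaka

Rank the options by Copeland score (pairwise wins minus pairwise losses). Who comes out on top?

Ueda

Pairwise results:
  Ueda vs Quinn: Ueda wins 7–2.
  Ueda vs Singh: Ueda wins 6–3.
  Ueda vs Tanaka: Ueda wins 6–3.
  Ueda vs Okafor: Ueda wins 5–4.
  Quinn vs Singh: Quinn wins 5–4.
  Quinn vs Tanaka: Tanaka wins 7–2.
  Quinn vs Okafor: Quinn wins 5–4.
  Singh vs Tanaka: Tanaka wins 6–3.
  Singh vs Okafor: Okafor wins 6–3.
  Tanaka vs Okafor: Tanaka wins 6–3.
Copeland scores (wins − losses):
  Ueda: 4 − 0 = 4
  Quinn: 2 − 2 = 0
  Singh: 0 − 4 = -4
  Tanaka: 3 − 1 = 2
  Okafor: 1 − 3 = -2
Ueda has the best Copeland score.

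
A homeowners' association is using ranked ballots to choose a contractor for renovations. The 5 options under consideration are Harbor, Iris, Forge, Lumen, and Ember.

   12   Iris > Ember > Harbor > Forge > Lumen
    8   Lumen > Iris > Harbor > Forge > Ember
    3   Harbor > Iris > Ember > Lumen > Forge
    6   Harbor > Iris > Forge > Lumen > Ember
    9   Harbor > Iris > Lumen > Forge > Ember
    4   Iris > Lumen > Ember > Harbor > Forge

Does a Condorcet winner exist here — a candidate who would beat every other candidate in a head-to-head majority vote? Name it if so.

Head-to-head results (42 voters total):
Harbor vs Iris: Iris wins 24–18.
Harbor vs Forge: Harbor wins 42–0.
Harbor vs Lumen: Harbor wins 30–12.
Harbor vs Ember: Harbor wins 26–16.
Iris vs Forge: Iris wins 42–0.
Iris vs Lumen: Iris wins 34–8.
Iris vs Ember: Iris wins 42–0.
Forge vs Lumen: Lumen wins 24–18.
Forge vs Ember: Forge wins 23–19.
Lumen vs Ember: Lumen wins 27–15.
Iris beats each rival — Harbor (24–18), Forge (42–0), Lumen (34–8), Ember (42–0) — so Iris is the Condorcet winner.

Iris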